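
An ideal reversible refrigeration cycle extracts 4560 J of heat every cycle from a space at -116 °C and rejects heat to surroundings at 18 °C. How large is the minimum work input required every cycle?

T_H = 18 °C → 18 + 273.15 = 291.15 K.
T_C = -116 °C → -116 + 273.15 = 157.15 K.
For a reversible refrigerator, COP_R = T_C/(T_H − T_C) = 157.15/134.00 = 1.1728.
W = Q_C/COP_R = 4560/1.1728 = 3890 J.

W_in ≈ 3890 J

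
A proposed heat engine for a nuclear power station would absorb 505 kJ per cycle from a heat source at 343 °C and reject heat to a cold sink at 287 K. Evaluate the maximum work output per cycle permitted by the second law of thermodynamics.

W_max ≈ 270 kJ

T_H = 343 °C → 343 + 273.15 = 616.15 K.
By the Carnot theorem, η_max = 1 − T_C/T_H = 1 − 287.00/616.15 = 0.5342.
W_max = η_max · Q_H = 0.5342 × 505 = 270 kJ.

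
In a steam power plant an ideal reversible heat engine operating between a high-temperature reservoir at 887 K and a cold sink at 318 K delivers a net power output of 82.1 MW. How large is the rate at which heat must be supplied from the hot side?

Q̇_H ≈ 128.0 MW

Carnot efficiency: η = 1 − T_C/T_H = 1 − 318.00/887.00 = 0.6415.
Q_H = W/η = 82.1/0.6415 = 128.0 MW.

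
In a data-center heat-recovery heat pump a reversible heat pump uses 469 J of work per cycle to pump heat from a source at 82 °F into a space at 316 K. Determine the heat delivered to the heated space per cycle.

T_C = 82 °F → (82 − 32) × 5/9 = 27.78 °C = 300.93 K.
COP_HP = T_H/(T_H − T_C) = 316.00/15.07 = 20.9657.
Q_H = COP_HP · W = 20.9657 × 469 = 9830 J.

Q_H ≈ 9830 J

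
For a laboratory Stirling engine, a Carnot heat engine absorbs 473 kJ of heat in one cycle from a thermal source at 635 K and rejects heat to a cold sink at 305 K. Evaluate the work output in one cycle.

For a reversible engine, η = 1 − T_C/T_H = 1 − 305.00/635.00 = 0.5197.
W = η·Q_H = 0.5197 × 473 = 246 kJ.

W ≈ 246 kJ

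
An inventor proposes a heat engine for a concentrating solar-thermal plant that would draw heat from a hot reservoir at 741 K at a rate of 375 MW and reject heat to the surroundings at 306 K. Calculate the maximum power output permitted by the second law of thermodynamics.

The second-law ceiling is the Carnot efficiency, η_max = 1 − T_C/T_H = 1 − 306.00/741.00 = 0.5870.
W_max = η_max · Q_H = 0.5870 × 375 = 220.1 MW.

Ẇ_max ≈ 220.1 MW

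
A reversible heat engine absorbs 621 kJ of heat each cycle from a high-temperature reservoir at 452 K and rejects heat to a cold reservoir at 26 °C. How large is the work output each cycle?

W ≈ 210.0 kJ

T_C = 26 °C → 26 + 273.15 = 299.15 K.
Carnot efficiency: η = 1 − T_C/T_H = 1 − 299.15/452.00 = 0.3382.
W = η·Q_H = 0.3382 × 621 = 210.0 kJ.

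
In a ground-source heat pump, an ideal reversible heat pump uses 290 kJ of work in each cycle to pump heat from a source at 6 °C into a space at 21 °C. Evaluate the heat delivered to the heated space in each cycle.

T_H = 21 °C → 21 + 273.15 = 294.15 K.
T_C = 6 °C → 6 + 273.15 = 279.15 K.
For a reversible heat pump, COP_HP = T_H/(T_H − T_C) = 294.15/15.00 = 19.6100.
Q_H = COP_HP · W = 19.6100 × 290 = 5690 kJ.

Q_H ≈ 5690 kJ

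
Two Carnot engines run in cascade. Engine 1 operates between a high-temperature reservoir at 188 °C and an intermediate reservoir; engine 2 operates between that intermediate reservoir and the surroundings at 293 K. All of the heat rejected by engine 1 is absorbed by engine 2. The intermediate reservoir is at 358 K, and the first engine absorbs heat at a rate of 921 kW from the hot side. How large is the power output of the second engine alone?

Ẇ₂ ≈ 130 kW

T_H = 188 °C → 188 + 273.15 = 461.15 K.
Heat entering the second stage: Q_m = Q_H·(T_m/T_H) = 921 × 358.00/461.15 = 715 kW.
Second-stage efficiency η₂ = 1 − T_C/T_m = 1 − 293.00/358.00 = 0.1816, so W₂ = η₂·Q_m = 130 kW.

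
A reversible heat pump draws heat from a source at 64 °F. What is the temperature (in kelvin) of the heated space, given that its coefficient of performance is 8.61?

T_H ≈ 329 K

T_C = 64 °F → (64 − 32) × 5/9 = 17.78 °C = 290.93 K.
COP_HP = T_H/(T_H − T_C) ⇒ T_H = T_C·COP_HP/(COP_HP − 1) = 290.93 × 8.61/(8.61 − 1) = 329 K.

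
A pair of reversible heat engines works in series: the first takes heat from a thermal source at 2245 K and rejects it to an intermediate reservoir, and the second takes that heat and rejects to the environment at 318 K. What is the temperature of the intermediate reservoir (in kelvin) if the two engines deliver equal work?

T_m ≈ 1280 K

For reversible stages Q_m = Q_H·(T_m/T_H). Setting W₁ = Q_H(1 − T_m/T_H) equal to W₂ = Q_m(1 − T_C/T_m) = Q_H·(T_m − T_C)/T_H gives T_H − T_m = T_m − T_C, so T_m = (T_H + T_C)/2 = (2245.00 + 318.00)/2 = 1280 K.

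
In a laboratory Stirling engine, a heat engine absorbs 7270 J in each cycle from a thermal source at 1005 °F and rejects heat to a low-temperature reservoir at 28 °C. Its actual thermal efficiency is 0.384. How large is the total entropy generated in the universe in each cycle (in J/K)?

T_H = 1005 °F → (1005 − 32) × 5/9 = 540.56 °C = 813.71 K.
T_C = 28 °C → 28 + 273.15 = 301.15 K.
W = η·Q_H = 0.384 × 7270 = 2792 J, so Q_C = Q_H − W = 4478 J.
The hot reservoir loses entropy Q_H/T_H = 7270/813.71 = 8.934 J/K; the cold reservoir gains Q_C/T_C = 4478/301.15 = 14.87 J/K.
ΔS_univ = −Q_H/T_H + Q_C/T_C = 5.94 J/K (> 0, since η = 0.384 < η_Carnot = 0.630).

ΔS_univ ≈ 5.94 J/K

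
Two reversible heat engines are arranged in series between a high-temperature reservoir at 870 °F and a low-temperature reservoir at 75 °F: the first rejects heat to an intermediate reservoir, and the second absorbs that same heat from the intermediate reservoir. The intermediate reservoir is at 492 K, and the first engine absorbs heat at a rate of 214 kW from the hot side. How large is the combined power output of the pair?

T_H = 870 °F → (870 − 32) × 5/9 = 465.56 °C = 738.71 K.
T_C = 75 °F → (75 − 32) × 5/9 = 23.89 °C = 297.04 K.
Two reversible stages in series are equivalent to a single Carnot engine between T_H and T_C, so η_total = 1 − T_C/T_H = 1 − 297.04/738.71 = 0.5979.
W_total = η_total · Q_H = 0.5979 × 214 = 127.9 kW.

Ẇ_total ≈ 127.9 kW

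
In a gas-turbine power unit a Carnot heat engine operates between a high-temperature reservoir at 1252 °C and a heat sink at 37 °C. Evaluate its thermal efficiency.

T_H = 1252 °C → 1252 + 273.15 = 1525.15 K.
T_C = 37 °C → 37 + 273.15 = 310.15 K.
Since the cycle is reversible, η = 1 − T_C/T_H = 1 − 310.15/1525.15 = 0.797.

η ≈ 0.797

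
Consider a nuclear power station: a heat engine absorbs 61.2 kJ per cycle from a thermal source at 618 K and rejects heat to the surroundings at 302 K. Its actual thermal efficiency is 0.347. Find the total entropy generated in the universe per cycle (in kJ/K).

ΔS_univ ≈ 0.03330 kJ/K

W = η·Q_H = 0.347 × 61.2 = 21.24 kJ, so Q_C = Q_H − W = 39.96 kJ.
Entropy balance on the reservoirs: −Q_H/T_H = -0.09903 kJ/K, +Q_C/T_C = 0.1323 kJ/K.
ΔS_univ = −Q_H/T_H + Q_C/T_C = 0.03330 kJ/K (> 0, since η = 0.347 < η_Carnot = 0.511).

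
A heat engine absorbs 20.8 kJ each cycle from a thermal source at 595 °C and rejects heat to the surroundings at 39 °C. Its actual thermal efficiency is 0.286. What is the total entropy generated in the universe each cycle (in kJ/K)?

T_H = 595 °C → 595 + 273.15 = 868.15 K.
T_C = 39 °C → 39 + 273.15 = 312.15 K.
W = η·Q_H = 0.286 × 20.8 = 5.949 kJ, so Q_C = Q_H − W = 14.85 kJ.
The hot reservoir loses entropy Q_H/T_H = 20.8/868.15 = 0.02396 kJ/K; the cold reservoir gains Q_C/T_C = 14.85/312.15 = 0.04758 kJ/K.
ΔS_univ = −Q_H/T_H + Q_C/T_C = 0.0236 kJ/K (> 0, since η = 0.286 < η_Carnot = 0.640).

ΔS_univ ≈ 0.0236 kJ/K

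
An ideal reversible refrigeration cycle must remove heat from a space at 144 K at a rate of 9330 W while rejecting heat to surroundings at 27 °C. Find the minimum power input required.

T_H = 27 °C → 27 + 273.15 = 300.15 K.
COP_R = T_C/(T_H − T_C) = 144.00/156.15 = 0.9222.
W = Q_C/COP_R = 9330/0.9222 = 10100 W.

Ẇ_in ≈ 10100 W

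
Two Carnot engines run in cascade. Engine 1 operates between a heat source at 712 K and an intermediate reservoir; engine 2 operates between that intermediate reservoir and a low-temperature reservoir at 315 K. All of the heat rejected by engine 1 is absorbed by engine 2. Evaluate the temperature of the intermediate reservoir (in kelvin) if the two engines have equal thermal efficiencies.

T_m ≈ 474 K

Equal efficiencies require 1 − T_m/T_H = 1 − T_C/T_m, i.e. T_m/T_H = T_C/T_m, so T_m = √(T_H·T_C) = √(712.00 × 315.00) = 474 K.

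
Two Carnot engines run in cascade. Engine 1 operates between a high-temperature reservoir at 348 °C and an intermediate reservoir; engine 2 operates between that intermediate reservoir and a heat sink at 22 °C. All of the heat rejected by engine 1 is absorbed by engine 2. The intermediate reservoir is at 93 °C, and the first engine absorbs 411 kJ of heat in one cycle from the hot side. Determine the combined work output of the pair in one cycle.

T_H = 348 °C → 348 + 273.15 = 621.15 K.
T_C = 22 °C → 22 + 273.15 = 295.15 K.
Two reversible stages in series are equivalent to a single Carnot engine between T_H and T_C, so η_total = 1 − T_C/T_H = 1 − 295.15/621.15 = 0.5248.
W_total = η_total · Q_H = 0.5248 × 411 = 215.7 kJ.

W_total ≈ 215.7 kJ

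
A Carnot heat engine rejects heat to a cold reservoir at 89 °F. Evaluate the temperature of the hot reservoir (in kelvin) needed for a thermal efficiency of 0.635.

T_H ≈ 835 K

T_C = 89 °F → (89 − 32) × 5/9 = 31.67 °C = 304.82 K.
From η = 1 − T_C/T_H, solving for T_H gives T_H = T_C/(1 − η) = 304.82/(1 − 0.635) = 835 K.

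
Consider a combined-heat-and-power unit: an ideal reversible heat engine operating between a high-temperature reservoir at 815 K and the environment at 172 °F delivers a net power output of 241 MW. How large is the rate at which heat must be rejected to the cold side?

T_C = 172 °F → (172 − 32) × 5/9 = 77.78 °C = 350.93 K.
Since the cycle is reversible, η = 1 − T_C/T_H = 1 − 350.93/815.00 = 0.5694.
Since Q_C/Q_H = T_C/T_H and Q_H = W/η, Q_C = W·T_C/(T_H − T_C) = 241 × 350.93/464.07 = 182 MW.

Q̇_C ≈ 182 MW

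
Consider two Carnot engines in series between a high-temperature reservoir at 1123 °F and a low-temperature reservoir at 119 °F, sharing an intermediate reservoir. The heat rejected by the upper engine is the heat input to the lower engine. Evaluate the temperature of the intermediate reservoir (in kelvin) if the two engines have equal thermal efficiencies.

T_m ≈ 531.7 K

T_H = 1123 °F → (1123 − 32) × 5/9 = 606.11 °C = 879.26 K.
T_C = 119 °F → (119 − 32) × 5/9 = 48.33 °C = 321.48 K.
Equal efficiencies require 1 − T_m/T_H = 1 − T_C/T_m, i.e. T_m/T_H = T_C/T_m, so T_m = √(T_H·T_C) = √(879.26 × 321.48) = 531.7 K.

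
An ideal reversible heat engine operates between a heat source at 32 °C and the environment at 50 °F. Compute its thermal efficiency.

η ≈ 0.07210

T_H = 32 °C → 32 + 273.15 = 305.15 K.
T_C = 50 °F → (50 − 32) × 5/9 = 10.00 °C = 283.15 K.
Carnot efficiency: η = 1 − T_C/T_H = 1 − 283.15/305.15 = 0.07210.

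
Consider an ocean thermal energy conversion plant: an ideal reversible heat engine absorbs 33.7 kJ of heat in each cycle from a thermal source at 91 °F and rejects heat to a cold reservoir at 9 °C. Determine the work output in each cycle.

T_H = 91 °F → (91 − 32) × 5/9 = 32.78 °C = 305.93 K.
T_C = 9 °C → 9 + 273.15 = 282.15 K.
Carnot efficiency: η = 1 − T_C/T_H = 1 − 282.15/305.93 = 0.0777.
W = η·Q_H = 0.0777 × 33.7 = 2.62 kJ.

W ≈ 2.62 kJ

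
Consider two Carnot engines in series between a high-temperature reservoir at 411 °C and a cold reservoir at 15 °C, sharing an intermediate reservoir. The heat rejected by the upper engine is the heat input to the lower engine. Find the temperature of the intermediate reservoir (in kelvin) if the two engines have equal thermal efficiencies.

T_m ≈ 444 K

T_H = 411 °C → 411 + 273.15 = 684.15 K.
T_C = 15 °C → 15 + 273.15 = 288.15 K.
Equal efficiencies require 1 − T_m/T_H = 1 − T_C/T_m, i.e. T_m/T_H = T_C/T_m, so T_m = √(T_H·T_C) = √(684.15 × 288.15) = 444 K.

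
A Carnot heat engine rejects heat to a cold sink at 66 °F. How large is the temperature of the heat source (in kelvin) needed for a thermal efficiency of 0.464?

T_H ≈ 545 K

T_C = 66 °F → (66 − 32) × 5/9 = 18.89 °C = 292.04 K.
From η = 1 − T_C/T_H, solving for T_H gives T_H = T_C/(1 − η) = 292.04/(1 − 0.464) = 545 K.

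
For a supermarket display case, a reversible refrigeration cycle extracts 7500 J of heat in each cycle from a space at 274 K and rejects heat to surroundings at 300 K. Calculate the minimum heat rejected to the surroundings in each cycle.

For a reversible cycle Q_H/Q_C = T_H/T_C, so Q_H = Q_C·T_H/T_C = 7500 × 300.00/274.00 = 8210 J.

Q_H ≈ 8210 J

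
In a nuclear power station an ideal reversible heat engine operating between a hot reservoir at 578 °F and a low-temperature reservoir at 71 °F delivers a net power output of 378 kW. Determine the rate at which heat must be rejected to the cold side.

Q̇_C ≈ 395.6 kW

T_H = 578 °F → (578 − 32) × 5/9 = 303.33 °C = 576.48 K.
T_C = 71 °F → (71 − 32) × 5/9 = 21.67 °C = 294.82 K.
The Carnot efficiency is η = 1 − T_C/T_H = 1 − 294.82/576.48 = 0.4886.
Since Q_C/Q_H = T_C/T_H and Q_H = W/η, Q_C = W·T_C/(T_H − T_C) = 378 × 294.82/281.67 = 395.6 kW.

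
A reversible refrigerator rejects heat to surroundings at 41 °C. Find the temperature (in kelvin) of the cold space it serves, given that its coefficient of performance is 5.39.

T_C ≈ 265.0 K

T_H = 41 °C → 41 + 273.15 = 314.15 K.
COP_R = T_C/(T_H − T_C) ⇒ T_C = T_H·COP_R/(1 + COP_R) = 314.15 × 5.39/(1 + 5.39) = 265.0 K.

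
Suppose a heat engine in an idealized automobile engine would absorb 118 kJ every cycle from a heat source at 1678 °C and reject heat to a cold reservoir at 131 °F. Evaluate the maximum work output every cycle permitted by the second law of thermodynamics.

W_max ≈ 98.2 kJ

T_H = 1678 °C → 1678 + 273.15 = 1951.15 K.
T_C = 131 °F → (131 − 32) × 5/9 = 55.00 °C = 328.15 K.
The second-law ceiling is the Carnot efficiency, η_max = 1 − T_C/T_H = 1 − 328.15/1951.15 = 0.8318.
W_max = η_max · Q_H = 0.8318 × 118 = 98.2 kJ.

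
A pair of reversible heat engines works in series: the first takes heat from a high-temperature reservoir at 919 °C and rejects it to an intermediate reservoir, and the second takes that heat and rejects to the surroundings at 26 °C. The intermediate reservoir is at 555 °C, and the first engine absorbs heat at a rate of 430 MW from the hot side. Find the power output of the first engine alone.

Ẇ₁ ≈ 131 MW

T_H = 919 °C → 919 + 273.15 = 1192.15 K.
T_C = 26 °C → 26 + 273.15 = 299.15 K.
T_m = 555 °C → 555 + 273.15 = 828.15 K.
First-stage efficiency η₁ = 1 − T_m/T_H = 1 − 828.15/1192.15 = 0.3053.
W₁ = η₁·Q_H = 0.3053 × 430 = 131 MW.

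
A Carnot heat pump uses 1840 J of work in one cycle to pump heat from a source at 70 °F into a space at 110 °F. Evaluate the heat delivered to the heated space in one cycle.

T_H = 110 °F → (110 − 32) × 5/9 = 43.33 °C = 316.48 K.
T_C = 70 °F → (70 − 32) × 5/9 = 21.11 °C = 294.26 K.
For a reversible heat pump, COP_HP = T_H/(T_H − T_C) = 316.48/22.22 = 14.2417.
Q_H = COP_HP · W = 14.2417 × 1840 = 26200 J.

Q_H ≈ 26200 J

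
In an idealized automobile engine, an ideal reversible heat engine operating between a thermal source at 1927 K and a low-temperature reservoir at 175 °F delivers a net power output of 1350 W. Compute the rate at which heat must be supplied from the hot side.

Q̇_H ≈ 1650 W

T_C = 175 °F → (175 − 32) × 5/9 = 79.44 °C = 352.59 K.
For a reversible engine, η = 1 − T_C/T_H = 1 − 352.59/1927.00 = 0.8170.
Q_H = W/η = 1350/0.8170 = 1650 W.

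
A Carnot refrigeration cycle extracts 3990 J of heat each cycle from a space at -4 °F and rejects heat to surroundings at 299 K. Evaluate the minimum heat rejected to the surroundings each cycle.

Q_H ≈ 4713 J

T_C = -4 °F → (-4 − 32) × 5/9 = -20.00 °C = 253.15 K.
For a reversible cycle Q_H/Q_C = T_H/T_C, so Q_H = Q_C·T_H/T_C = 3990 × 299.00/253.15 = 4713 J.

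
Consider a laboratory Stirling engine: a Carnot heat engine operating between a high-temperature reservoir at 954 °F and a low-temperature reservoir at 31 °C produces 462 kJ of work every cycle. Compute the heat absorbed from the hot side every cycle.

Q_H ≈ 754 kJ

T_H = 954 °F → (954 − 32) × 5/9 = 512.22 °C = 785.37 K.
T_C = 31 °C → 31 + 273.15 = 304.15 K.
Carnot efficiency: η = 1 − T_C/T_H = 1 − 304.15/785.37 = 0.6127.
Q_H = W/η = 462/0.6127 = 754 kJ.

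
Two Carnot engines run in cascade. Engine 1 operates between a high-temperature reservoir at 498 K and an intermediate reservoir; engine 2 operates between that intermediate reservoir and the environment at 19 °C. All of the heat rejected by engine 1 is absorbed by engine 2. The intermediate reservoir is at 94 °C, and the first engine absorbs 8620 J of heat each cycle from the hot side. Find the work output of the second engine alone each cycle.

T_C = 19 °C → 19 + 273.15 = 292.15 K.
T_m = 94 °C → 94 + 273.15 = 367.15 K.
Heat entering the second stage: Q_m = Q_H·(T_m/T_H) = 8620 × 367.15/498.00 = 6360 J.
Second-stage efficiency η₂ = 1 − T_C/T_m = 1 − 292.15/367.15 = 0.2043, so W₂ = η₂·Q_m = 1300 J.

W₂ ≈ 1300 J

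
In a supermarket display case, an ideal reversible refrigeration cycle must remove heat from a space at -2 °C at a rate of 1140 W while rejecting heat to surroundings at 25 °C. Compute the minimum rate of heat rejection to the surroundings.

Q̇_H ≈ 1250 W

T_H = 25 °C → 25 + 273.15 = 298.15 K.
T_C = -2 °C → -2 + 273.15 = 271.15 K.
For a reversible cycle Q_H/Q_C = T_H/T_C, so Q_H = Q_C·T_H/T_C = 1140 × 298.15/271.15 = 1250 W.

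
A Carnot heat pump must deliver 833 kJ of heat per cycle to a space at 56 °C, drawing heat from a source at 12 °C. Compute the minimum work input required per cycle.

W_in ≈ 111.4 kJ

T_H = 56 °C → 56 + 273.15 = 329.15 K.
T_C = 12 °C → 12 + 273.15 = 285.15 K.
Reversible heating COP: COP_HP = T_H/(T_H − T_C) = 329.15/44.00 = 7.4807.
W = Q_H/COP_HP = 833/7.4807 = 111.4 kJ.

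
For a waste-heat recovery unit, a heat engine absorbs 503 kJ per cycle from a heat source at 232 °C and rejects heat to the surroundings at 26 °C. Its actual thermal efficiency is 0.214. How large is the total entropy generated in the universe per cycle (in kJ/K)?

ΔS_univ ≈ 0.326 kJ/K

T_H = 232 °C → 232 + 273.15 = 505.15 K.
T_C = 26 °C → 26 + 273.15 = 299.15 K.
W = η·Q_H = 0.214 × 503 = 107.6 kJ, so Q_C = Q_H − W = 395.4 kJ.
Entropy balance on the reservoirs: −Q_H/T_H = -0.9957 kJ/K, +Q_C/T_C = 1.322 kJ/K.
ΔS_univ = −Q_H/T_H + Q_C/T_C = 0.326 kJ/K (> 0, since η = 0.214 < η_Carnot = 0.408).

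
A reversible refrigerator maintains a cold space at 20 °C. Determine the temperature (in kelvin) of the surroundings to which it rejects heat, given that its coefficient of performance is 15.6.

T_C = 20 °C → 20 + 273.15 = 293.15 K.
COP_R = T_C/(T_H − T_C) ⇒ T_H = T_C·(1 + 1/COP_R) = 293.15 × (1 + 1/15.6) = 312 K.

T_H ≈ 312 K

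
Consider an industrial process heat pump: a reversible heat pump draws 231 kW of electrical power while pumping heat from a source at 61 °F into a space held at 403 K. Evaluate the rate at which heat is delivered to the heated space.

T_C = 61 °F → (61 − 32) × 5/9 = 16.11 °C = 289.26 K.
Reversible heating COP: COP_HP = T_H/(T_H − T_C) = 403.00/113.74 = 3.5432.
Q_H = COP_HP · W = 3.5432 × 231 = 818.5 kW.

Q̇_H ≈ 818.5 kW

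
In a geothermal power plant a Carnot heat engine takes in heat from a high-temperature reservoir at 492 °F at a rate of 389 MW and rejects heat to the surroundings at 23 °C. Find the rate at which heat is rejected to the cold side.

Q̇_C ≈ 217.9 MW

T_H = 492 °F → (492 − 32) × 5/9 = 255.56 °C = 528.71 K.
T_C = 23 °C → 23 + 273.15 = 296.15 K.
The Carnot efficiency is η = 1 − T_C/T_H = 1 − 296.15/528.71 = 0.4399.
For a reversible cycle Q_C/Q_H = T_C/T_H, so Q_C = 389 × 296.15/528.71 = 217.9 MW.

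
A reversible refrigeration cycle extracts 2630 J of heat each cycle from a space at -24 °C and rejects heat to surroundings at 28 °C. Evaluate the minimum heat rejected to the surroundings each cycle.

Q_H ≈ 3180 J

T_H = 28 °C → 28 + 273.15 = 301.15 K.
T_C = -24 °C → -24 + 273.15 = 249.15 K.
For a reversible cycle Q_H/Q_C = T_H/T_C, so Q_H = Q_C·T_H/T_C = 2630 × 301.15/249.15 = 3180 J.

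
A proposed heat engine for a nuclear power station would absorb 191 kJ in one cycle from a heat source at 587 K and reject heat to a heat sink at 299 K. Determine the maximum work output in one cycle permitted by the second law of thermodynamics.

The upper bound on efficiency is η_max = 1 − T_C/T_H = 1 − 299.00/587.00 = 0.4906.
W_max = η_max · Q_H = 0.4906 × 191 = 93.7 kJ.

W_max ≈ 93.7 kJ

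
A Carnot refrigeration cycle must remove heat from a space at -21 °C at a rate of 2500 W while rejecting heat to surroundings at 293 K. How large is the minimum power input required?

Ẇ_in ≈ 405 W

T_C = -21 °C → -21 + 273.15 = 252.15 K.
For a reversible refrigerator, COP_R = T_C/(T_H − T_C) = 252.15/40.85 = 6.1726.
W = Q_C/COP_R = 2500/6.1726 = 405 W.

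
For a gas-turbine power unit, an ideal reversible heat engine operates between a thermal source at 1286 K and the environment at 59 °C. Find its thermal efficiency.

T_C = 59 °C → 59 + 273.15 = 332.15 K.
Since the cycle is reversible, η = 1 − T_C/T_H = 1 − 332.15/1286.00 = 0.7417.

η ≈ 0.7417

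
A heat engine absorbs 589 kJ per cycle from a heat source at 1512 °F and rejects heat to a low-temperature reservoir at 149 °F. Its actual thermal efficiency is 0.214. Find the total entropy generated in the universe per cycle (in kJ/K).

T_H = 1512 °F → (1512 − 32) × 5/9 = 822.22 °C = 1095.37 K.
T_C = 149 °F → (149 − 32) × 5/9 = 65.00 °C = 338.15 K.
W = η·Q_H = 0.214 × 589 = 126.0 kJ, so Q_C = Q_H − W = 463.0 kJ.
Entropy balance on the reservoirs: −Q_H/T_H = -0.5377 kJ/K, +Q_C/T_C = 1.369 kJ/K.
ΔS_univ = −Q_H/T_H + Q_C/T_C = 0.831 kJ/K (> 0, since η = 0.214 < η_Carnot = 0.691).

ΔS_univ ≈ 0.831 kJ/K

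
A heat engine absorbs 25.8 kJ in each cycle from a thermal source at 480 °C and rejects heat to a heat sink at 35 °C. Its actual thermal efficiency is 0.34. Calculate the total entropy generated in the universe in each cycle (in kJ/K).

ΔS_univ ≈ 0.0210 kJ/K

T_H = 480 °C → 480 + 273.15 = 753.15 K.
T_C = 35 °C → 35 + 273.15 = 308.15 K.
W = η·Q_H = 0.34 × 25.8 = 8.772 kJ, so Q_C = Q_H − W = 17.03 kJ.
The hot reservoir loses entropy Q_H/T_H = 25.8/753.15 = 0.03426 kJ/K; the cold reservoir gains Q_C/T_C = 17.03/308.15 = 0.05526 kJ/K.
ΔS_univ = −Q_H/T_H + Q_C/T_C = 0.0210 kJ/K (> 0, since η = 0.34 < η_Carnot = 0.591).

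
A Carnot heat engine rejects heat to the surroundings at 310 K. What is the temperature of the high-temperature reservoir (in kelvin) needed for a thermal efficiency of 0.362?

T_H ≈ 485.9 K

From η = 1 − T_C/T_H, solving for T_H gives T_H = T_C/(1 − η) = 310.00/(1 − 0.362) = 485.9 K.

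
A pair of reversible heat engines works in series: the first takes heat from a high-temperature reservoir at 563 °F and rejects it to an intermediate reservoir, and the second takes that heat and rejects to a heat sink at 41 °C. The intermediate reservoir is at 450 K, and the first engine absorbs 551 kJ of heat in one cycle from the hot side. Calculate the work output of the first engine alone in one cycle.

T_H = 563 °F → (563 − 32) × 5/9 = 295.00 °C = 568.15 K.
T_C = 41 °C → 41 + 273.15 = 314.15 K.
First-stage efficiency η₁ = 1 − T_m/T_H = 1 − 450.00/568.15 = 0.2080.
W₁ = η₁·Q_H = 0.2080 × 551 = 115 kJ.

W₁ ≈ 115 kJ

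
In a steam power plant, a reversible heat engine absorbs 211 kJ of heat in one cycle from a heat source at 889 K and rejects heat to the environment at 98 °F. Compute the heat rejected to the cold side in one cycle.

T_C = 98 °F → (98 − 32) × 5/9 = 36.67 °C = 309.82 K.
Since the cycle is reversible, η = 1 − T_C/T_H = 1 − 309.82/889.00 = 0.6515.
For a reversible cycle Q_C/Q_H = T_C/T_H, so Q_C = 211 × 309.82/889.00 = 73.53 kJ.

Q_C ≈ 73.53 kJ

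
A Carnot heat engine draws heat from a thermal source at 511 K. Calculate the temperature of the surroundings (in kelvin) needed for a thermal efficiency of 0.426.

T_C ≈ 293.3 K

From η = 1 − T_C/T_H, T_C = T_H·(1 − η) = 511.00 × (1 − 0.426) = 293.3 K.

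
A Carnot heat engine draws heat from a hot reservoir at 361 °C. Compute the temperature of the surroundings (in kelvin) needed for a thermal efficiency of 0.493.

T_H = 361 °C → 361 + 273.15 = 634.15 K.
From η = 1 − T_C/T_H, T_C = T_H·(1 − η) = 634.15 × (1 − 0.493) = 321.5 K.

T_C ≈ 321.5 K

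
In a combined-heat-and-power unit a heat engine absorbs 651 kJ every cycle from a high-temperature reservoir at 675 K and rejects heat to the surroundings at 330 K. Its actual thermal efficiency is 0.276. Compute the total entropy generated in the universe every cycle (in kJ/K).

W = η·Q_H = 0.276 × 651 = 179.7 kJ, so Q_C = Q_H − W = 471.3 kJ.
Entropy balance on the reservoirs: −Q_H/T_H = -0.9644 kJ/K, +Q_C/T_C = 1.428 kJ/K.
ΔS_univ = −Q_H/T_H + Q_C/T_C = 0.464 kJ/K (> 0, since η = 0.276 < η_Carnot = 0.511).

ΔS_univ ≈ 0.464 kJ/K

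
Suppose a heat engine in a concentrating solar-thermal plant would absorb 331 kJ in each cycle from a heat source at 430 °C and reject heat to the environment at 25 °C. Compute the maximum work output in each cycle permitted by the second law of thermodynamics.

T_H = 430 °C → 430 + 273.15 = 703.15 K.
T_C = 25 °C → 25 + 273.15 = 298.15 K.
By the Carnot theorem, η_max = 1 − T_C/T_H = 1 − 298.15/703.15 = 0.5760.
W_max = η_max · Q_H = 0.5760 × 331 = 190.6 kJ.

W_max ≈ 190.6 kJ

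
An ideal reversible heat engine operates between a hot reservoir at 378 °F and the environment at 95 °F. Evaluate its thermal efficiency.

η ≈ 0.3378

T_H = 378 °F → (378 − 32) × 5/9 = 192.22 °C = 465.37 K.
T_C = 95 °F → (95 − 32) × 5/9 = 35.00 °C = 308.15 K.
The Carnot efficiency is η = 1 − T_C/T_H = 1 − 308.15/465.37 = 0.3378.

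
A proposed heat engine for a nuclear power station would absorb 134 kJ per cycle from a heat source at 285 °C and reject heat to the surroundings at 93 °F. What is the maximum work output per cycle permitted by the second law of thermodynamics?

W_max ≈ 60.3 kJ

T_H = 285 °C → 285 + 273.15 = 558.15 K.
T_C = 93 °F → (93 − 32) × 5/9 = 33.89 °C = 307.04 K.
By the Carnot theorem, η_max = 1 − T_C/T_H = 1 − 307.04/558.15 = 0.4499.
W_max = η_max · Q_H = 0.4499 × 134 = 60.3 kJ.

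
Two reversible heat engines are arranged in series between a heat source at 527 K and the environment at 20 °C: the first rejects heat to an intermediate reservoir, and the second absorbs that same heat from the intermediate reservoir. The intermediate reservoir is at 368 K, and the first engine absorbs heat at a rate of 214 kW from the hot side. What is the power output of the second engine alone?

Ẇ₂ ≈ 30.39 kW

T_C = 20 °C → 20 + 273.15 = 293.15 K.
Heat entering the second stage: Q_m = Q_H·(T_m/T_H) = 214 × 368.00/527.00 = 149.4 kW.
Second-stage efficiency η₂ = 1 − T_C/T_m = 1 − 293.15/368.00 = 0.2034, so W₂ = η₂·Q_m = 30.39 kW.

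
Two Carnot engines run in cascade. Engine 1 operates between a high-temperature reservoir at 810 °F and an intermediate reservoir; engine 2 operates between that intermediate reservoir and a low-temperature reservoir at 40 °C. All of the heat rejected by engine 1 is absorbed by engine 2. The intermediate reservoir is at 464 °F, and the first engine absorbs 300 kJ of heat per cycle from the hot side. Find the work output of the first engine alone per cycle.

W₁ ≈ 81.75 kJ

T_H = 810 °F → (810 − 32) × 5/9 = 432.22 °C = 705.37 K.
T_C = 40 °C → 40 + 273.15 = 313.15 K.
T_m = 464 °F → (464 − 32) × 5/9 = 240.00 °C = 513.15 K.
First-stage efficiency η₁ = 1 − T_m/T_H = 1 − 513.15/705.37 = 0.2725.
W₁ = η₁·Q_H = 0.2725 × 300 = 81.75 kJ.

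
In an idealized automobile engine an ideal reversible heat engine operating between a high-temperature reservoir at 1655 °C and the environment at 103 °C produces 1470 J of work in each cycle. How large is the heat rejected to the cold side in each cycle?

Q_C ≈ 356 J

T_H = 1655 °C → 1655 + 273.15 = 1928.15 K.
T_C = 103 °C → 103 + 273.15 = 376.15 K.
Since the cycle is reversible, η = 1 − T_C/T_H = 1 − 376.15/1928.15 = 0.8049.
Since Q_C/Q_H = T_C/T_H and Q_H = W/η, Q_C = W·T_C/(T_H − T_C) = 1470 × 376.15/1552.00 = 356 J.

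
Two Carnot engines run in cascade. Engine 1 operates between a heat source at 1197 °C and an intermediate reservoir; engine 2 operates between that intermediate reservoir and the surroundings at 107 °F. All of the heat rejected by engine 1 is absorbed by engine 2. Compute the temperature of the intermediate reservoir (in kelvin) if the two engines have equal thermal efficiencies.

T_H = 1197 °C → 1197 + 273.15 = 1470.15 K.
T_C = 107 °F → (107 − 32) × 5/9 = 41.67 °C = 314.82 K.
Equal efficiencies require 1 − T_m/T_H = 1 − T_C/T_m, i.e. T_m/T_H = T_C/T_m, so T_m = √(T_H·T_C) = √(1470.15 × 314.82) = 680 K.

T_m ≈ 680 K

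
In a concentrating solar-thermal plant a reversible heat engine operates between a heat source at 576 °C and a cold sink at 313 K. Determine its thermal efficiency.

T_H = 576 °C → 576 + 273.15 = 849.15 K.
Since the cycle is reversible, η = 1 − T_C/T_H = 1 − 313.00/849.15 = 0.631.

η ≈ 0.631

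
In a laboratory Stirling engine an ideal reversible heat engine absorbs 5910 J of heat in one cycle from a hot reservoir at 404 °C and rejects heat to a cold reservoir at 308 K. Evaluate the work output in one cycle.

W ≈ 3222 J

T_H = 404 °C → 404 + 273.15 = 677.15 K.
Since the cycle is reversible, η = 1 − T_C/T_H = 1 − 308.00/677.15 = 0.5452.
W = η·Q_H = 0.5452 × 5910 = 3222 J.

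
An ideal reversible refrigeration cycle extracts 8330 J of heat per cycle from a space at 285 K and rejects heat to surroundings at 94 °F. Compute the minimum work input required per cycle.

T_H = 94 °F → (94 − 32) × 5/9 = 34.44 °C = 307.59 K.
The reversible coefficient of performance is COP_R = T_C/(T_H − T_C) = 285.00/22.59 = 12.6137.
W = Q_C/COP_R = 8330/12.6137 = 660 J.

W_in ≈ 660 J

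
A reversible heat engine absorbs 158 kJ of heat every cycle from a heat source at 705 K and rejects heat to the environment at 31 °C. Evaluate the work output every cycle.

T_C = 31 °C → 31 + 273.15 = 304.15 K.
η_rev = 1 − T_C/T_H = 1 − 304.15/705.00 = 0.5686.
W = η·Q_H = 0.5686 × 158 = 89.8 kJ.

W ≈ 89.8 kJ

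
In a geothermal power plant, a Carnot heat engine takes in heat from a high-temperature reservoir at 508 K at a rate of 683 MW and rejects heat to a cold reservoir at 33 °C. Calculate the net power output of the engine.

Ẇ ≈ 271.4 MW

T_C = 33 °C → 33 + 273.15 = 306.15 K.
Since the cycle is reversible, η = 1 − T_C/T_H = 1 − 306.15/508.00 = 0.3973.
W = η·Q_H = 0.3973 × 683 = 271.4 MW.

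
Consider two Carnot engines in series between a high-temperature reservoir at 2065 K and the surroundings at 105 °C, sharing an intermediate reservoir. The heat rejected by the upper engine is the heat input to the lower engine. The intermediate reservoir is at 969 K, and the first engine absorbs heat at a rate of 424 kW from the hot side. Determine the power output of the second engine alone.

Ẇ₂ ≈ 121.3 kW

T_C = 105 °C → 105 + 273.15 = 378.15 K.
Heat entering the second stage: Q_m = Q_H·(T_m/T_H) = 424 × 969.00/2065.00 = 199.0 kW.
Second-stage efficiency η₂ = 1 − T_C/T_m = 1 − 378.15/969.00 = 0.6098, so W₂ = η₂·Q_m = 121.3 kW.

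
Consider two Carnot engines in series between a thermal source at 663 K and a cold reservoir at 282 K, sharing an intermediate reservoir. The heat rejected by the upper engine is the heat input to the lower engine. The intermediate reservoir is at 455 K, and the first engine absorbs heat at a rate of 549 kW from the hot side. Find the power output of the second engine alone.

Heat entering the second stage: Q_m = Q_H·(T_m/T_H) = 549 × 455.00/663.00 = 377 kW.
Second-stage efficiency η₂ = 1 − T_C/T_m = 1 − 282.00/455.00 = 0.3802, so W₂ = η₂·Q_m = 143 kW.

Ẇ₂ ≈ 143 kW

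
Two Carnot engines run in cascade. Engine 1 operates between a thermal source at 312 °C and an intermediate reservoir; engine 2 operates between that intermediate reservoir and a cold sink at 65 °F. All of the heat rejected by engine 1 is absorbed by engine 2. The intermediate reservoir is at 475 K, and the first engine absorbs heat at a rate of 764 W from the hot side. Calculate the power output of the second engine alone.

Ẇ₂ ≈ 239.6 W

T_H = 312 °C → 312 + 273.15 = 585.15 K.
T_C = 65 °F → (65 − 32) × 5/9 = 18.33 °C = 291.48 K.
Heat entering the second stage: Q_m = Q_H·(T_m/T_H) = 764 × 475.00/585.15 = 620.2 W.
Second-stage efficiency η₂ = 1 − T_C/T_m = 1 − 291.48/475.00 = 0.3864, so W₂ = η₂·Q_m = 239.6 W.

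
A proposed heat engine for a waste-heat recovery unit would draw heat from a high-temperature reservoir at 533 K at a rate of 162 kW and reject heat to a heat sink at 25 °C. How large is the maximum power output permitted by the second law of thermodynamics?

Ẇ_max ≈ 71.4 kW

T_C = 25 °C → 25 + 273.15 = 298.15 K.
By the Carnot theorem, η_max = 1 − T_C/T_H = 1 − 298.15/533.00 = 0.4406.
W_max = η_max · Q_H = 0.4406 × 162 = 71.4 kW.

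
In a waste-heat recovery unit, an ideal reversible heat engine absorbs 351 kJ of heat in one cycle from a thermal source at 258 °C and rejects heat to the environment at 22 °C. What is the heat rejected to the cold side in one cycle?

Q_C ≈ 195 kJ

T_H = 258 °C → 258 + 273.15 = 531.15 K.
T_C = 22 °C → 22 + 273.15 = 295.15 K.
For a reversible engine, η = 1 − T_C/T_H = 1 − 295.15/531.15 = 0.4443.
For a reversible cycle Q_C/Q_H = T_C/T_H, so Q_C = 351 × 295.15/531.15 = 195 kJ.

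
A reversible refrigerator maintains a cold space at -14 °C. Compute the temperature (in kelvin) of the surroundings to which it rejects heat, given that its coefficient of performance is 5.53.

T_C = -14 °C → -14 + 273.15 = 259.15 K.
COP_R = T_C/(T_H − T_C) ⇒ T_H = T_C·(1 + 1/COP_R) = 259.15 × (1 + 1/5.53) = 306.0 K.

T_H ≈ 306.0 K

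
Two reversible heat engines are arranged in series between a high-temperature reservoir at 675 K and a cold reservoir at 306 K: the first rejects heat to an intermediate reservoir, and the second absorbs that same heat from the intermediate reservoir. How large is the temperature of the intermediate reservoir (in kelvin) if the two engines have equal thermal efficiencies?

T_m ≈ 454.5 K

Equal efficiencies require 1 − T_m/T_H = 1 − T_C/T_m, i.e. T_m/T_H = T_C/T_m, so T_m = √(T_H·T_C) = √(675.00 × 306.00) = 454.5 K.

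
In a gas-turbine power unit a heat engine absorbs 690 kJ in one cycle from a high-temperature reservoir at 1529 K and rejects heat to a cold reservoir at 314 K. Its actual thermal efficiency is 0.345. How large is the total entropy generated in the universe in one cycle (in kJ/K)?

ΔS_univ ≈ 0.9881 kJ/K

W = η·Q_H = 0.345 × 690 = 238.0 kJ, so Q_C = Q_H − W = 452.0 kJ.
The hot reservoir loses entropy Q_H/T_H = 690/1529.00 = 0.4513 kJ/K; the cold reservoir gains Q_C/T_C = 452.0/314.00 = 1.439 kJ/K.
ΔS_univ = −Q_H/T_H + Q_C/T_C = 0.9881 kJ/K (> 0, since η = 0.345 < η_Carnot = 0.795).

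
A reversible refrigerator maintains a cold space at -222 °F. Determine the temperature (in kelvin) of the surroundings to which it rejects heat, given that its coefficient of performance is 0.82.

T_C = -222 °F → (-222 − 32) × 5/9 = -141.11 °C = 132.04 K.
COP_R = T_C/(T_H − T_C) ⇒ T_H = T_C·(1 + 1/COP_R) = 132.04 × (1 + 1/0.82) = 293 K.

T_H ≈ 293 K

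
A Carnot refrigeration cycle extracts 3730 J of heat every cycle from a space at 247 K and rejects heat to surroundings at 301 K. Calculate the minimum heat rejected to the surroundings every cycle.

Q_H ≈ 4550 J

For a reversible cycle Q_H/Q_C = T_H/T_C, so Q_H = Q_C·T_H/T_C = 3730 × 301.00/247.00 = 4550 J.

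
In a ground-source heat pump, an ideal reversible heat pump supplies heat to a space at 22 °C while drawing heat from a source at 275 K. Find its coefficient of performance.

COP_HP ≈ 14.6

T_H = 22 °C → 22 + 273.15 = 295.15 K.
COP_HP = T_H/(T_H − T_C) = 295.15/(295.15 − 275.00) = 14.6.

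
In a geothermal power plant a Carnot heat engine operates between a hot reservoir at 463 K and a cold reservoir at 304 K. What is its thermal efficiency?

η ≈ 0.343

η_rev = 1 − T_C/T_H = 1 − 304.00/463.00 = 0.343.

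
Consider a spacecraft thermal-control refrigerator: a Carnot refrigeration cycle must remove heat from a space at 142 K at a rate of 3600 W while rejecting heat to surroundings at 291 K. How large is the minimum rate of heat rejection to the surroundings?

Q̇_H ≈ 7377 W

For a reversible cycle Q_H/Q_C = T_H/T_C, so Q_H = Q_C·T_H/T_C = 3600 × 291.00/142.00 = 7377 W.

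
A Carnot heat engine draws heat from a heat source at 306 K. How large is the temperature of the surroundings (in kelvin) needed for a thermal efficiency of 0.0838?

T_C ≈ 280 K

From η = 1 − T_C/T_H, T_C = T_H·(1 − η) = 306.00 × (1 − 0.0838) = 280 K.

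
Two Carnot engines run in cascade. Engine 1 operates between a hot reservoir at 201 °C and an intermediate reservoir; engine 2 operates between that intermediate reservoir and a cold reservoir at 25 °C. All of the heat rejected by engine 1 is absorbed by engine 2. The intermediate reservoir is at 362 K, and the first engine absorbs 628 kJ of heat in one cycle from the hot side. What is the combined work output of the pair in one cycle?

W_total ≈ 233 kJ

T_H = 201 °C → 201 + 273.15 = 474.15 K.
T_C = 25 °C → 25 + 273.15 = 298.15 K.
Two reversible stages in series are equivalent to a single Carnot engine between T_H and T_C, so η_total = 1 − T_C/T_H = 1 − 298.15/474.15 = 0.3712.
W_total = η_total · Q_H = 0.3712 × 628 = 233 kJ.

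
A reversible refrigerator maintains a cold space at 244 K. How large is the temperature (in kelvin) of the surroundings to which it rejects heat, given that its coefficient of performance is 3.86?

COP_R = T_C/(T_H − T_C) ⇒ T_H = T_C·(1 + 1/COP_R) = 244.00 × (1 + 1/3.86) = 307.2 K.

T_H ≈ 307.2 K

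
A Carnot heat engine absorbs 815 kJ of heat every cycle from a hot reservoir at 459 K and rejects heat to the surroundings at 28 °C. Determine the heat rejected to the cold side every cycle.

T_C = 28 °C → 28 + 273.15 = 301.15 K.
Carnot efficiency: η = 1 − T_C/T_H = 1 − 301.15/459.00 = 0.3439.
For a reversible cycle Q_C/Q_H = T_C/T_H, so Q_C = 815 × 301.15/459.00 = 534.7 kJ.

Q_C ≈ 534.7 kJ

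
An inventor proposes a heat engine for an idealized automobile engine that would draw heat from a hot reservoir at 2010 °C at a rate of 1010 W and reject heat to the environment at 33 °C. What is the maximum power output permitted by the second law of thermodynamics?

T_H = 2010 °C → 2010 + 273.15 = 2283.15 K.
T_C = 33 °C → 33 + 273.15 = 306.15 K.
The second-law ceiling is the Carnot efficiency, η_max = 1 − T_C/T_H = 1 − 306.15/2283.15 = 0.8659.
W_max = η_max · Q_H = 0.8659 × 1010 = 875 W.

Ẇ_max ≈ 875 W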